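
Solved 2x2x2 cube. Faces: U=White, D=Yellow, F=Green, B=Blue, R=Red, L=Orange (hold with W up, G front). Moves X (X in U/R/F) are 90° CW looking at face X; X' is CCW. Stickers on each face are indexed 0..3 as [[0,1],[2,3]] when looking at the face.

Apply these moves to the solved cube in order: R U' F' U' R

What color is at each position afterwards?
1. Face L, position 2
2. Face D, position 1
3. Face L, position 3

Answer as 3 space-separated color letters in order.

Answer: O W W

Derivation:
After move 1 (R): R=RRRR U=WGWG F=GYGY D=YBYB B=WBWB
After move 2 (U'): U=GGWW F=OOGY R=GYRR B=RRWB L=WBOO
After move 3 (F'): F=OYOG U=GGGR R=BYYR D=BOYB L=WWOW
After move 4 (U'): U=GRGG F=WWOG R=OYYR B=BYWB L=RROW
After move 5 (R): R=YORY U=GWGG F=WOOB D=BWYB B=GYRB
Query 1: L[2] = O
Query 2: D[1] = W
Query 3: L[3] = W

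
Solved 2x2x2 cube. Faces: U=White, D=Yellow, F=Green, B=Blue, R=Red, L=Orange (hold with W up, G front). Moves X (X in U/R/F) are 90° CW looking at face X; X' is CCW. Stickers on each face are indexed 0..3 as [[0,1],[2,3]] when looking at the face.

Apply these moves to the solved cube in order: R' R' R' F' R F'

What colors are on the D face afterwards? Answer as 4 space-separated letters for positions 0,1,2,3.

Answer: G W Y W

Derivation:
After move 1 (R'): R=RRRR U=WBWB F=GWGW D=YGYG B=YBYB
After move 2 (R'): R=RRRR U=WYWY F=GBGB D=YWYW B=GBGB
After move 3 (R'): R=RRRR U=WGWG F=GYGY D=YBYB B=WBWB
After move 4 (F'): F=YYGG U=WGRR R=BRYR D=OOYB L=OGOW
After move 5 (R): R=YBRR U=WYRG F=YOGB D=OWYW B=RBGB
After move 6 (F'): F=OBYG U=WYYR R=WBOR D=GWYW L=OGOR
Query: D face = GWYW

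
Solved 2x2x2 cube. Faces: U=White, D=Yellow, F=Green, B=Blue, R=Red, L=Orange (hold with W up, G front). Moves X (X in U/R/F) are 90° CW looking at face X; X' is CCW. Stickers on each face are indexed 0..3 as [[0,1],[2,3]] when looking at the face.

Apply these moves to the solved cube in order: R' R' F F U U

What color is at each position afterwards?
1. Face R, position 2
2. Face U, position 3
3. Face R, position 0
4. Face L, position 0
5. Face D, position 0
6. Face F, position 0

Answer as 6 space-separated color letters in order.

Answer: O W O O Y G

Derivation:
After move 1 (R'): R=RRRR U=WBWB F=GWGW D=YGYG B=YBYB
After move 2 (R'): R=RRRR U=WYWY F=GBGB D=YWYW B=GBGB
After move 3 (F): F=GGBB U=WYOO R=WRYR D=RRYW L=OYOW
After move 4 (F): F=BGBG U=WYWY R=OROR D=YWYW L=OROR
After move 5 (U): U=WWYY F=ORBG R=GBOR B=ORGB L=BGOR
After move 6 (U): U=YWYW F=GBBG R=OROR B=BGGB L=OROR
Query 1: R[2] = O
Query 2: U[3] = W
Query 3: R[0] = O
Query 4: L[0] = O
Query 5: D[0] = Y
Query 6: F[0] = G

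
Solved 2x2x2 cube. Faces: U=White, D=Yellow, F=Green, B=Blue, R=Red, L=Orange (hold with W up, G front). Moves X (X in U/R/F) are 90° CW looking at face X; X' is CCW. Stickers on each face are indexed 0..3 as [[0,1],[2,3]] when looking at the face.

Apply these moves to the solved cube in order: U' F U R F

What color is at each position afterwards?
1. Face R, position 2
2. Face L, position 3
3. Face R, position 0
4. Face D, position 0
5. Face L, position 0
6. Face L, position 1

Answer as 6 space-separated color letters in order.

After move 1 (U'): U=WWWW F=OOGG R=GGRR B=RRBB L=BBOO
After move 2 (F): F=GOGO U=WWOB R=WGWR D=RGYY L=BYOY
After move 3 (U): U=OWBW F=WGGO R=RRWR B=BYBB L=GOOY
After move 4 (R): R=WRRR U=OGBO F=WGGY D=RBYB B=WYWB
After move 5 (F): F=GWYG U=OGYO R=BROR D=RWYB L=GROB
Query 1: R[2] = O
Query 2: L[3] = B
Query 3: R[0] = B
Query 4: D[0] = R
Query 5: L[0] = G
Query 6: L[1] = R

Answer: O B B R G R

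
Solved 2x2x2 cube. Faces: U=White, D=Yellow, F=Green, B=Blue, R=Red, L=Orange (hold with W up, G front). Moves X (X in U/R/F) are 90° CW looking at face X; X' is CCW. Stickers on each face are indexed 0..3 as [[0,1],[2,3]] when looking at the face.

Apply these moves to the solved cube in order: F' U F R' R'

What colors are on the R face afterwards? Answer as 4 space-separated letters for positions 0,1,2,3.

After move 1 (F'): F=GGGG U=WWRR R=YRYR D=OOYY L=OWOW
After move 2 (U): U=RWRW F=YRGG R=BBYR B=OWBB L=GGOW
After move 3 (F): F=GYGR U=RWWG R=RBWR D=YBYY L=GOOO
After move 4 (R'): R=BRRW U=RBWO F=GWGG D=YYYR B=YWBB
After move 5 (R'): R=RWBR U=RBWY F=GBGO D=YWYG B=RWYB
Query: R face = RWBR

Answer: R W B R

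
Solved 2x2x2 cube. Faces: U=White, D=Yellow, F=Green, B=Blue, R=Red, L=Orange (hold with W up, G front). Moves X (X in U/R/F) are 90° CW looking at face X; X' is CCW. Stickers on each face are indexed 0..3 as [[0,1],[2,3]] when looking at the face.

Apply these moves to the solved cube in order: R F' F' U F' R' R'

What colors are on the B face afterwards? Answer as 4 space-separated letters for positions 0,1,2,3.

After move 1 (R): R=RRRR U=WGWG F=GYGY D=YBYB B=WBWB
After move 2 (F'): F=YYGG U=WGRR R=BRYR D=OOYB L=OGOW
After move 3 (F'): F=YGYG U=WGBY R=OROR D=GWYB L=OROR
After move 4 (U): U=BWYG F=ORYG R=WBOR B=ORWB L=YGOR
After move 5 (F'): F=RGOY U=BWWO R=WBGR D=GRYB L=YGOY
After move 6 (R'): R=BRWG U=BWWO F=RWOO D=GGYY B=BRRB
After move 7 (R'): R=RGBW U=BRWB F=RWOO D=GWYO B=YRGB
Query: B face = YRGB

Answer: Y R G B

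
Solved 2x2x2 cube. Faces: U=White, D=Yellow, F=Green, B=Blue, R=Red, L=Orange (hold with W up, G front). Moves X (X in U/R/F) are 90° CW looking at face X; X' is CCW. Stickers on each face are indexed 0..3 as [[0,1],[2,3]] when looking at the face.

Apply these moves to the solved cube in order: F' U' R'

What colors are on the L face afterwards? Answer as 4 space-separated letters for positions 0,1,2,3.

After move 1 (F'): F=GGGG U=WWRR R=YRYR D=OOYY L=OWOW
After move 2 (U'): U=WRWR F=OWGG R=GGYR B=YRBB L=BBOW
After move 3 (R'): R=GRGY U=WBWY F=ORGR D=OWYG B=YROB
Query: L face = BBOW

Answer: B B O W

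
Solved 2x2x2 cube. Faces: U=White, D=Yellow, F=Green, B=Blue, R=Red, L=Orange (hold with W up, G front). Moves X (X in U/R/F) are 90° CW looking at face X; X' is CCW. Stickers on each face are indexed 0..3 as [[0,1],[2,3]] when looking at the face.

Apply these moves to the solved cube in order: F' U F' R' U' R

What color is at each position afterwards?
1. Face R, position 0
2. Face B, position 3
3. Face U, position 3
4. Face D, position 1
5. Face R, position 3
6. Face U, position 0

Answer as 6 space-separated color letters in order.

Answer: O B Y W W B

Derivation:
After move 1 (F'): F=GGGG U=WWRR R=YRYR D=OOYY L=OWOW
After move 2 (U): U=RWRW F=YRGG R=BBYR B=OWBB L=GGOW
After move 3 (F'): F=RGYG U=RWBY R=OBOR D=GWYY L=GWOR
After move 4 (R'): R=BROO U=RBBO F=RWYY D=GGYG B=YWWB
After move 5 (U'): U=BORB F=GWYY R=RWOO B=BRWB L=YWOR
After move 6 (R): R=OROW U=BWRY F=GGYG D=GWYB B=BROB
Query 1: R[0] = O
Query 2: B[3] = B
Query 3: U[3] = Y
Query 4: D[1] = W
Query 5: R[3] = W
Query 6: U[0] = B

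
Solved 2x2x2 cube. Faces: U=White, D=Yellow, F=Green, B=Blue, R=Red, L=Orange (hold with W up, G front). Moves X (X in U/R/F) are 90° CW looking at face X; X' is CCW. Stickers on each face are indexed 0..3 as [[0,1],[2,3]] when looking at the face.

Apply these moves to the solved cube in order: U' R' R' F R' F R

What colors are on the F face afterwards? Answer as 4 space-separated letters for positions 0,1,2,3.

After move 1 (U'): U=WWWW F=OOGG R=GGRR B=RRBB L=BBOO
After move 2 (R'): R=GRGR U=WBWR F=OWGW D=YOYG B=YRYB
After move 3 (R'): R=RRGG U=WYWY F=OBGR D=YWYW B=GROB
After move 4 (F): F=GORB U=WYOB R=WRYG D=GRYW L=BYOW
After move 5 (R'): R=RGWY U=WOOG F=GYRB D=GOYB B=WRRB
After move 6 (F): F=RGBY U=WOWY R=OGGY D=WRYB L=BGOO
After move 7 (R): R=GOYG U=WGWY F=RRBB D=WRYW B=YROB
Query: F face = RRBB

Answer: R R B B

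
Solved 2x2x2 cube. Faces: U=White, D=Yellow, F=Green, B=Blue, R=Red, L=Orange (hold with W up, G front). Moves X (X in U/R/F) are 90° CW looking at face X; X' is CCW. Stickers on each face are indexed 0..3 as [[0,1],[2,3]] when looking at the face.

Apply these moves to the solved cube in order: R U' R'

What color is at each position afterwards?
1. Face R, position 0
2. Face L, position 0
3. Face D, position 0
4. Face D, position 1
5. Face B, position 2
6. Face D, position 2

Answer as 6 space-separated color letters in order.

After move 1 (R): R=RRRR U=WGWG F=GYGY D=YBYB B=WBWB
After move 2 (U'): U=GGWW F=OOGY R=GYRR B=RRWB L=WBOO
After move 3 (R'): R=YRGR U=GWWR F=OGGW D=YOYY B=BRBB
Query 1: R[0] = Y
Query 2: L[0] = W
Query 3: D[0] = Y
Query 4: D[1] = O
Query 5: B[2] = B
Query 6: D[2] = Y

Answer: Y W Y O B Y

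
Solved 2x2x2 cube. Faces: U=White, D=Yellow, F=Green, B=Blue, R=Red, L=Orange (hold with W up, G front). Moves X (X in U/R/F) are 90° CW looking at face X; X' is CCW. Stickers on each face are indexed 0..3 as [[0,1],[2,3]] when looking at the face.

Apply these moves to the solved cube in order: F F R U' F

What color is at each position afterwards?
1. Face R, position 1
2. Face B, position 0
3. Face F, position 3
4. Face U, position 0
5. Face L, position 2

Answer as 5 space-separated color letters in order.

After move 1 (F): F=GGGG U=WWOO R=WRWR D=RRYY L=OYOY
After move 2 (F): F=GGGG U=WWYY R=OROR D=WWYY L=OROR
After move 3 (R): R=OORR U=WGYG F=GWGY D=WBYB B=YBWB
After move 4 (U'): U=GGWY F=ORGY R=GWRR B=OOWB L=YBOR
After move 5 (F): F=GOYR U=GGRB R=WWYR D=RGYB L=YWOB
Query 1: R[1] = W
Query 2: B[0] = O
Query 3: F[3] = R
Query 4: U[0] = G
Query 5: L[2] = O

Answer: W O R G O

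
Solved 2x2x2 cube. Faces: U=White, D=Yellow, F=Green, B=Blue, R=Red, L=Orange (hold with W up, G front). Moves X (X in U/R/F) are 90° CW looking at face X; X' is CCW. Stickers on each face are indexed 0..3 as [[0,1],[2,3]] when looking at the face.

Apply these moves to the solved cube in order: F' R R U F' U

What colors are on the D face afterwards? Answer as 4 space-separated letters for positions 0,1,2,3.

Answer: B W Y R

Derivation:
After move 1 (F'): F=GGGG U=WWRR R=YRYR D=OOYY L=OWOW
After move 2 (R): R=YYRR U=WGRG F=GOGY D=OBYB B=RBWB
After move 3 (R): R=RYRY U=WORY F=GBGB D=OWYR B=GBGB
After move 4 (U): U=RWYO F=RYGB R=GBRY B=OWGB L=GBOW
After move 5 (F'): F=YBRG U=RWGR R=WBOY D=BWYR L=GOOY
After move 6 (U): U=GRRW F=WBRG R=OWOY B=GOGB L=YBOY
Query: D face = BWYR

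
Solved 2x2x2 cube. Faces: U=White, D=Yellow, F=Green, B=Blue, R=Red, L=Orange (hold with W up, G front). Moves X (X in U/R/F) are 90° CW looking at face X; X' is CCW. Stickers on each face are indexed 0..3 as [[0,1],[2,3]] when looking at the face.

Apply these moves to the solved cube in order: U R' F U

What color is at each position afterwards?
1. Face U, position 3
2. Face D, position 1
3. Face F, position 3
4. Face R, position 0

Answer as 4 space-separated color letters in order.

Answer: B B W Y

Derivation:
After move 1 (U): U=WWWW F=RRGG R=BBRR B=OOBB L=GGOO
After move 2 (R'): R=BRBR U=WBWO F=RWGW D=YRYG B=YOYB
After move 3 (F): F=GRWW U=WBOG R=WROR D=BBYG L=GYOR
After move 4 (U): U=OWGB F=WRWW R=YOOR B=GYYB L=GROR
Query 1: U[3] = B
Query 2: D[1] = B
Query 3: F[3] = W
Query 4: R[0] = Y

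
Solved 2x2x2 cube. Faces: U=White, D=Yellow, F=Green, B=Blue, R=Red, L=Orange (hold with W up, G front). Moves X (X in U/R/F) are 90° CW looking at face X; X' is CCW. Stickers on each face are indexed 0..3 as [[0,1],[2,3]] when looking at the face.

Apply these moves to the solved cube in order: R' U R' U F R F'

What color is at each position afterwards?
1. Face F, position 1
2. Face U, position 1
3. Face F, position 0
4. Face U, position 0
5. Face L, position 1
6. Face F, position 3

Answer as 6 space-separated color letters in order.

Answer: W B G B R B

Derivation:
After move 1 (R'): R=RRRR U=WBWB F=GWGW D=YGYG B=YBYB
After move 2 (U): U=WWBB F=RRGW R=YBRR B=OOYB L=GWOO
After move 3 (R'): R=BRYR U=WYBO F=RWGB D=YRYW B=GOGB
After move 4 (U): U=BWOY F=BRGB R=GOYR B=GWGB L=RWOO
After move 5 (F): F=GBBR U=BWOW R=OOYR D=YGYW L=RYOR
After move 6 (R): R=YORO U=BBOR F=GGBW D=YGYG B=WWWB
After move 7 (F'): F=GWGB U=BBYR R=GOYO D=YRYG L=RROO
Query 1: F[1] = W
Query 2: U[1] = B
Query 3: F[0] = G
Query 4: U[0] = B
Query 5: L[1] = R
Query 6: F[3] = B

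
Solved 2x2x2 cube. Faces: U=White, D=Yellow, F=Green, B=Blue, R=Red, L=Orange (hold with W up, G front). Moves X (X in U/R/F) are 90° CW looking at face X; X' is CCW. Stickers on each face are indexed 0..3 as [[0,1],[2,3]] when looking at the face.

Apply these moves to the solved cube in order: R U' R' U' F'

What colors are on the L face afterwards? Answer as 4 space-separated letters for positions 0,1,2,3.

After move 1 (R): R=RRRR U=WGWG F=GYGY D=YBYB B=WBWB
After move 2 (U'): U=GGWW F=OOGY R=GYRR B=RRWB L=WBOO
After move 3 (R'): R=YRGR U=GWWR F=OGGW D=YOYY B=BRBB
After move 4 (U'): U=WRGW F=WBGW R=OGGR B=YRBB L=BROO
After move 5 (F'): F=BWWG U=WROG R=OGYR D=ROYY L=BWOG
Query: L face = BWOG

Answer: B W O G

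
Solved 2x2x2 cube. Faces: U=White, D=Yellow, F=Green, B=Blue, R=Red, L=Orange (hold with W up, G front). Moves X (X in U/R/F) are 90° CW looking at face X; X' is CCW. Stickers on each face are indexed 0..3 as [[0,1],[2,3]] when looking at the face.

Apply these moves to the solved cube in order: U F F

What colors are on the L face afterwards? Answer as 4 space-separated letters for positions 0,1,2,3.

Answer: G R O B

Derivation:
After move 1 (U): U=WWWW F=RRGG R=BBRR B=OOBB L=GGOO
After move 2 (F): F=GRGR U=WWOG R=WBWR D=RBYY L=GYOY
After move 3 (F): F=GGRR U=WWYY R=OBGR D=WWYY L=GROB
Query: L face = GROB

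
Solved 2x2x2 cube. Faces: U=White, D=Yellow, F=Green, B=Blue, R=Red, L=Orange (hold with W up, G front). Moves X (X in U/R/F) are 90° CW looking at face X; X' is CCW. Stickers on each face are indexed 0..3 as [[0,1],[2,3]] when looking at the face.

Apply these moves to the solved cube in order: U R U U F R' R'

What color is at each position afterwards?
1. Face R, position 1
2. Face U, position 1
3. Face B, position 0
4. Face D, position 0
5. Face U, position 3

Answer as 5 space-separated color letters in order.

Answer: W G O R O

Derivation:
After move 1 (U): U=WWWW F=RRGG R=BBRR B=OOBB L=GGOO
After move 2 (R): R=RBRB U=WRWG F=RYGY D=YBYO B=WOWB
After move 3 (U): U=WWGR F=RBGY R=WORB B=GGWB L=RYOO
After move 4 (U): U=GWRW F=WOGY R=GGRB B=RYWB L=RBOO
After move 5 (F): F=GWYO U=GWOB R=RGWB D=RGYO L=RYOB
After move 6 (R'): R=GBRW U=GWOR F=GWYB D=RWYO B=OYGB
After move 7 (R'): R=BWGR U=GGOO F=GWYR D=RWYB B=OYWB
Query 1: R[1] = W
Query 2: U[1] = G
Query 3: B[0] = O
Query 4: D[0] = R
Query 5: U[3] = O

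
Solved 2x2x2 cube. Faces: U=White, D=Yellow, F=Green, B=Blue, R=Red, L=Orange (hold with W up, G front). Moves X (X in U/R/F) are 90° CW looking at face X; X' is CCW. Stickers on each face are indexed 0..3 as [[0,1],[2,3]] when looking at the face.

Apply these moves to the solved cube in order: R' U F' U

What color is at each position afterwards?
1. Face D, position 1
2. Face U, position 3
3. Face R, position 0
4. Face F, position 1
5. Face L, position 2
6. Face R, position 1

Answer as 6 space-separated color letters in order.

Answer: O W O B O O

Derivation:
After move 1 (R'): R=RRRR U=WBWB F=GWGW D=YGYG B=YBYB
After move 2 (U): U=WWBB F=RRGW R=YBRR B=OOYB L=GWOO
After move 3 (F'): F=RWRG U=WWYR R=GBYR D=WOYG L=GBOB
After move 4 (U): U=YWRW F=GBRG R=OOYR B=GBYB L=RWOB
Query 1: D[1] = O
Query 2: U[3] = W
Query 3: R[0] = O
Query 4: F[1] = B
Query 5: L[2] = O
Query 6: R[1] = O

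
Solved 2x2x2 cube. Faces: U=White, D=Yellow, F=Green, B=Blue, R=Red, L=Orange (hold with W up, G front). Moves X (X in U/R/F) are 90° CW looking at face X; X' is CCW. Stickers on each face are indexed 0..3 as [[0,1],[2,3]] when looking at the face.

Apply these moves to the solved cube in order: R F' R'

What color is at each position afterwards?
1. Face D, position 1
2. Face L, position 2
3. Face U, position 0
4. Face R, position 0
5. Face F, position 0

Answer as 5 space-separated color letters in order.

Answer: Y O W R Y

Derivation:
After move 1 (R): R=RRRR U=WGWG F=GYGY D=YBYB B=WBWB
After move 2 (F'): F=YYGG U=WGRR R=BRYR D=OOYB L=OGOW
After move 3 (R'): R=RRBY U=WWRW F=YGGR D=OYYG B=BBOB
Query 1: D[1] = Y
Query 2: L[2] = O
Query 3: U[0] = W
Query 4: R[0] = R
Query 5: F[0] = Y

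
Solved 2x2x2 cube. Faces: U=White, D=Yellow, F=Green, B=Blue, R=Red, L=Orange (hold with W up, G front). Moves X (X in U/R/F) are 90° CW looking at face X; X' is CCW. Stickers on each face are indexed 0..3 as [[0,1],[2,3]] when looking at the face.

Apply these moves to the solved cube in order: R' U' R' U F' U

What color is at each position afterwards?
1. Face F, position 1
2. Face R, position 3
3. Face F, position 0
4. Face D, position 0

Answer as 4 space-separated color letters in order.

Answer: R R O B

Derivation:
After move 1 (R'): R=RRRR U=WBWB F=GWGW D=YGYG B=YBYB
After move 2 (U'): U=BBWW F=OOGW R=GWRR B=RRYB L=YBOO
After move 3 (R'): R=WRGR U=BYWR F=OBGW D=YOYW B=GRGB
After move 4 (U): U=WBRY F=WRGW R=GRGR B=YBGB L=OBOO
After move 5 (F'): F=RWWG U=WBGG R=ORYR D=BOYW L=OYOR
After move 6 (U): U=GWGB F=ORWG R=YBYR B=OYGB L=RWOR
Query 1: F[1] = R
Query 2: R[3] = R
Query 3: F[0] = O
Query 4: D[0] = B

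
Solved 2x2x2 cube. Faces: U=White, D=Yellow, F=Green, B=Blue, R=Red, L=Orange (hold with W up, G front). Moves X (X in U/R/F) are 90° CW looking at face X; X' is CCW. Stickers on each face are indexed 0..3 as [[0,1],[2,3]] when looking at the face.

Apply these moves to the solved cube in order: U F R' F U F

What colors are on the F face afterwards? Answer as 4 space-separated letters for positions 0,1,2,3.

After move 1 (U): U=WWWW F=RRGG R=BBRR B=OOBB L=GGOO
After move 2 (F): F=GRGR U=WWOG R=WBWR D=RBYY L=GYOY
After move 3 (R'): R=BRWW U=WBOO F=GWGG D=RRYR B=YOBB
After move 4 (F): F=GGGW U=WBYY R=OROW D=WBYR L=GROR
After move 5 (U): U=YWYB F=ORGW R=YOOW B=GRBB L=GGOR
After move 6 (F): F=GOWR U=YWRG R=YOBW D=OYYR L=GWOB
Query: F face = GOWR

Answer: G O W R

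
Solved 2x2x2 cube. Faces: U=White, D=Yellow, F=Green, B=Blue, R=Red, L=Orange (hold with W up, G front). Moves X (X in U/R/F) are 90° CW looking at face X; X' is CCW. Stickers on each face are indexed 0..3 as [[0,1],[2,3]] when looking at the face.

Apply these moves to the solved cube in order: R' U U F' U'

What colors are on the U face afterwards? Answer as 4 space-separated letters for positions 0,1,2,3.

After move 1 (R'): R=RRRR U=WBWB F=GWGW D=YGYG B=YBYB
After move 2 (U): U=WWBB F=RRGW R=YBRR B=OOYB L=GWOO
After move 3 (U): U=BWBW F=YBGW R=OORR B=GWYB L=RROO
After move 4 (F'): F=BWYG U=BWOR R=GOYR D=ROYG L=RWOB
After move 5 (U'): U=WRBO F=RWYG R=BWYR B=GOYB L=GWOB
Query: U face = WRBO

Answer: W R B O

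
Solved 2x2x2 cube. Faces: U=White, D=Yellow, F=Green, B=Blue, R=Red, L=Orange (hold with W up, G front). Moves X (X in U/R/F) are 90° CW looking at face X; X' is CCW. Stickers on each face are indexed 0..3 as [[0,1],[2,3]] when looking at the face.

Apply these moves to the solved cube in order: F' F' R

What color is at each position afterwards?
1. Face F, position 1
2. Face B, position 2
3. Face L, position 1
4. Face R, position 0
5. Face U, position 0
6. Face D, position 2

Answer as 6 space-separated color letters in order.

Answer: W W R O W Y

Derivation:
After move 1 (F'): F=GGGG U=WWRR R=YRYR D=OOYY L=OWOW
After move 2 (F'): F=GGGG U=WWYY R=OROR D=WWYY L=OROR
After move 3 (R): R=OORR U=WGYG F=GWGY D=WBYB B=YBWB
Query 1: F[1] = W
Query 2: B[2] = W
Query 3: L[1] = R
Query 4: R[0] = O
Query 5: U[0] = W
Query 6: D[2] = Y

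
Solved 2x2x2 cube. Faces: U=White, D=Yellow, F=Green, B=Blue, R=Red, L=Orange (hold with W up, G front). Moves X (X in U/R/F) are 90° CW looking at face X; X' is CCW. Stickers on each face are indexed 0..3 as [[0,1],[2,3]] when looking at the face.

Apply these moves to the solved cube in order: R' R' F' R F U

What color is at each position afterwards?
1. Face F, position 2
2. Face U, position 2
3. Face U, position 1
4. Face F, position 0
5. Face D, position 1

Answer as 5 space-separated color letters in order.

After move 1 (R'): R=RRRR U=WBWB F=GWGW D=YGYG B=YBYB
After move 2 (R'): R=RRRR U=WYWY F=GBGB D=YWYW B=GBGB
After move 3 (F'): F=BBGG U=WYRR R=WRYR D=OOYW L=OYOW
After move 4 (R): R=YWRR U=WBRG F=BOGW D=OGYG B=RBYB
After move 5 (F): F=GBWO U=WBWY R=RWGR D=RYYG L=OOOG
After move 6 (U): U=WWYB F=RWWO R=RBGR B=OOYB L=GBOG
Query 1: F[2] = W
Query 2: U[2] = Y
Query 3: U[1] = W
Query 4: F[0] = R
Query 5: D[1] = Y

Answer: W Y W R Y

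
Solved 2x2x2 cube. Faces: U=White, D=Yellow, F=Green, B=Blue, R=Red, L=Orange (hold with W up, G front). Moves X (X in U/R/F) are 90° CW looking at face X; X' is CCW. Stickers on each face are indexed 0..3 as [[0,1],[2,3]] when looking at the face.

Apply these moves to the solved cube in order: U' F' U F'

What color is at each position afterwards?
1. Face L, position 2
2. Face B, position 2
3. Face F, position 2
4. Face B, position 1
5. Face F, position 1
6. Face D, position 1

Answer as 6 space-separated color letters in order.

Answer: O B Y W G W

Derivation:
After move 1 (U'): U=WWWW F=OOGG R=GGRR B=RRBB L=BBOO
After move 2 (F'): F=OGOG U=WWGR R=YGYR D=BOYY L=BWOW
After move 3 (U): U=GWRW F=YGOG R=RRYR B=BWBB L=OGOW
After move 4 (F'): F=GGYO U=GWRY R=ORBR D=GWYY L=OWOR
Query 1: L[2] = O
Query 2: B[2] = B
Query 3: F[2] = Y
Query 4: B[1] = W
Query 5: F[1] = G
Query 6: D[1] = W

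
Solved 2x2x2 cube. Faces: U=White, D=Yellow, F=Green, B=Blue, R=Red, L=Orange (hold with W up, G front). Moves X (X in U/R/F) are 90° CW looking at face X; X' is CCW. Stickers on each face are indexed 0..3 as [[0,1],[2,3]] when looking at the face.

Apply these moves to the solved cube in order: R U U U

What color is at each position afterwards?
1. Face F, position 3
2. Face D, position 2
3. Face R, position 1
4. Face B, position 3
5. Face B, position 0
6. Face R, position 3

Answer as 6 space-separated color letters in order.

Answer: Y Y Y B R R

Derivation:
After move 1 (R): R=RRRR U=WGWG F=GYGY D=YBYB B=WBWB
After move 2 (U): U=WWGG F=RRGY R=WBRR B=OOWB L=GYOO
After move 3 (U): U=GWGW F=WBGY R=OORR B=GYWB L=RROO
After move 4 (U): U=GGWW F=OOGY R=GYRR B=RRWB L=WBOO
Query 1: F[3] = Y
Query 2: D[2] = Y
Query 3: R[1] = Y
Query 4: B[3] = B
Query 5: B[0] = R
Query 6: R[3] = R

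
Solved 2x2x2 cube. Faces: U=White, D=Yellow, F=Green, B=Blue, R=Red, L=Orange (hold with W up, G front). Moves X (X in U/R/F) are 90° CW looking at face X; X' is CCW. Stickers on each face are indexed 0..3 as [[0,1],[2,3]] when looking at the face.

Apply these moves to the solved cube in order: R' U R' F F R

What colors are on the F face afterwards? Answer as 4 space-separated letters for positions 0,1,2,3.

After move 1 (R'): R=RRRR U=WBWB F=GWGW D=YGYG B=YBYB
After move 2 (U): U=WWBB F=RRGW R=YBRR B=OOYB L=GWOO
After move 3 (R'): R=BRYR U=WYBO F=RWGB D=YRYW B=GOGB
After move 4 (F): F=GRBW U=WYOW R=BROR D=YBYW L=GYOR
After move 5 (F): F=BGWR U=WYRY R=ORWR D=OBYW L=GYOB
After move 6 (R): R=WORR U=WGRR F=BBWW D=OGYG B=YOYB
Query: F face = BBWW

Answer: B B W W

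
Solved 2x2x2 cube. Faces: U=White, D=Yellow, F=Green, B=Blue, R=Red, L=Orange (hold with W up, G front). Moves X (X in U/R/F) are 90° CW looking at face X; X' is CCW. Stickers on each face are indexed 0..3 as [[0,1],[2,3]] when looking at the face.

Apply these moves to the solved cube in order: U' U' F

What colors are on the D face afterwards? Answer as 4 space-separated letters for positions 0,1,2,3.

Answer: R O Y Y

Derivation:
After move 1 (U'): U=WWWW F=OOGG R=GGRR B=RRBB L=BBOO
After move 2 (U'): U=WWWW F=BBGG R=OORR B=GGBB L=RROO
After move 3 (F): F=GBGB U=WWOR R=WOWR D=ROYY L=RYOY
Query: D face = ROYY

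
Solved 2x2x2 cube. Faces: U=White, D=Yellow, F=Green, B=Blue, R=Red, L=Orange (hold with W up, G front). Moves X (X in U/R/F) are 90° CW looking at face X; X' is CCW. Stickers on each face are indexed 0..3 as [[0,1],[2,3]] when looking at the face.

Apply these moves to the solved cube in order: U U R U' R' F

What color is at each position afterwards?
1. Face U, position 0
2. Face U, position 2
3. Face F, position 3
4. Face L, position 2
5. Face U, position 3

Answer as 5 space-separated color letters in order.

Answer: B O G O G

Derivation:
After move 1 (U): U=WWWW F=RRGG R=BBRR B=OOBB L=GGOO
After move 2 (U): U=WWWW F=BBGG R=OORR B=GGBB L=RROO
After move 3 (R): R=RORO U=WBWG F=BYGY D=YBYG B=WGWB
After move 4 (U'): U=BGWW F=RRGY R=BYRO B=ROWB L=WGOO
After move 5 (R'): R=YOBR U=BWWR F=RGGW D=YRYY B=GOBB
After move 6 (F): F=GRWG U=BWOG R=WORR D=BYYY L=WYOR
Query 1: U[0] = B
Query 2: U[2] = O
Query 3: F[3] = G
Query 4: L[2] = O
Query 5: U[3] = G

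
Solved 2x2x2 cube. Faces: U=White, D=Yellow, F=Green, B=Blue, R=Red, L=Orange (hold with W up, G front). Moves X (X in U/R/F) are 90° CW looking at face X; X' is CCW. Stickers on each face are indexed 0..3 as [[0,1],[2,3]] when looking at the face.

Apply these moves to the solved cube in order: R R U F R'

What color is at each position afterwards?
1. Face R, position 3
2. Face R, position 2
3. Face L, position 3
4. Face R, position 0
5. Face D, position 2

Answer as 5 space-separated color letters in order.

Answer: Y Y W B Y

Derivation:
After move 1 (R): R=RRRR U=WGWG F=GYGY D=YBYB B=WBWB
After move 2 (R): R=RRRR U=WYWY F=GBGB D=YWYW B=GBGB
After move 3 (U): U=WWYY F=RRGB R=GBRR B=OOGB L=GBOO
After move 4 (F): F=GRBR U=WWOB R=YBYR D=RGYW L=GYOW
After move 5 (R'): R=BRYY U=WGOO F=GWBB D=RRYR B=WOGB
Query 1: R[3] = Y
Query 2: R[2] = Y
Query 3: L[3] = W
Query 4: R[0] = B
Query 5: D[2] = Y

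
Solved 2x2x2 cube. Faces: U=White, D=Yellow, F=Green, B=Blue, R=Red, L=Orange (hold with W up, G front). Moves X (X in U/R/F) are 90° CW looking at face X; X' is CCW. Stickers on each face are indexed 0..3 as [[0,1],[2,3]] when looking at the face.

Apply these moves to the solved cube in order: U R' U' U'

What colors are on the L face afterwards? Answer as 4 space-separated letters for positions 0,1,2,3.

After move 1 (U): U=WWWW F=RRGG R=BBRR B=OOBB L=GGOO
After move 2 (R'): R=BRBR U=WBWO F=RWGW D=YRYG B=YOYB
After move 3 (U'): U=BOWW F=GGGW R=RWBR B=BRYB L=YOOO
After move 4 (U'): U=OWBW F=YOGW R=GGBR B=RWYB L=BROO
Query: L face = BROO

Answer: B R O O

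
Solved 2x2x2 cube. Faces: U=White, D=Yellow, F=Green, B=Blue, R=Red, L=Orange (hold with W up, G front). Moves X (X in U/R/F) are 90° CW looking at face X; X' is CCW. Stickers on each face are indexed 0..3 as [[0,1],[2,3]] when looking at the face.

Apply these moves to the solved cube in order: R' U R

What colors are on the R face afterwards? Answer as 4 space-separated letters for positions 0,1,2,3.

Answer: R Y R B

Derivation:
After move 1 (R'): R=RRRR U=WBWB F=GWGW D=YGYG B=YBYB
After move 2 (U): U=WWBB F=RRGW R=YBRR B=OOYB L=GWOO
After move 3 (R): R=RYRB U=WRBW F=RGGG D=YYYO B=BOWB
Query: R face = RYRB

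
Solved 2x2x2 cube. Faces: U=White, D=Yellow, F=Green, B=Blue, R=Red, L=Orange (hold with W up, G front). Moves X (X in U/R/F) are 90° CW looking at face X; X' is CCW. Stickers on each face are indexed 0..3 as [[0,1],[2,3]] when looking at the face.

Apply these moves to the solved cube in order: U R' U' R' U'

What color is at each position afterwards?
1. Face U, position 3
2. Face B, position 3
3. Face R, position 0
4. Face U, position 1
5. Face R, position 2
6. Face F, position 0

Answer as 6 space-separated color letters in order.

After move 1 (U): U=WWWW F=RRGG R=BBRR B=OOBB L=GGOO
After move 2 (R'): R=BRBR U=WBWO F=RWGW D=YRYG B=YOYB
After move 3 (U'): U=BOWW F=GGGW R=RWBR B=BRYB L=YOOO
After move 4 (R'): R=WRRB U=BYWB F=GOGW D=YGYW B=GRRB
After move 5 (U'): U=YBBW F=YOGW R=GORB B=WRRB L=GROO
Query 1: U[3] = W
Query 2: B[3] = B
Query 3: R[0] = G
Query 4: U[1] = B
Query 5: R[2] = R
Query 6: F[0] = Y

Answer: W B G B R Y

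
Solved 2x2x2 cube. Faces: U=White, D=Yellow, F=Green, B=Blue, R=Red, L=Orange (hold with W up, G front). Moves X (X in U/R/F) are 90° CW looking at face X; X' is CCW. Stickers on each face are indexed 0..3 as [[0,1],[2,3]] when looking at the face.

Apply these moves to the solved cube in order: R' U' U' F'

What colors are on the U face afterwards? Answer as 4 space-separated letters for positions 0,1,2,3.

After move 1 (R'): R=RRRR U=WBWB F=GWGW D=YGYG B=YBYB
After move 2 (U'): U=BBWW F=OOGW R=GWRR B=RRYB L=YBOO
After move 3 (U'): U=BWBW F=YBGW R=OORR B=GWYB L=RROO
After move 4 (F'): F=BWYG U=BWOR R=GOYR D=ROYG L=RWOB
Query: U face = BWOR

Answer: B W O R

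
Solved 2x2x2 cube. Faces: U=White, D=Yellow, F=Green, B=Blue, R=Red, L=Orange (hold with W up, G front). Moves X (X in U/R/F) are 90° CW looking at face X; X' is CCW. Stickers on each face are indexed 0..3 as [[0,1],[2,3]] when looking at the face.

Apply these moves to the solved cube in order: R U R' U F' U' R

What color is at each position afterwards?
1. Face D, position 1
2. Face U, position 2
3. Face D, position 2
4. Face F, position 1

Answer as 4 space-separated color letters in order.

After move 1 (R): R=RRRR U=WGWG F=GYGY D=YBYB B=WBWB
After move 2 (U): U=WWGG F=RRGY R=WBRR B=OOWB L=GYOO
After move 3 (R'): R=BRWR U=WWGO F=RWGG D=YRYY B=BOBB
After move 4 (U): U=GWOW F=BRGG R=BOWR B=GYBB L=RWOO
After move 5 (F'): F=RGBG U=GWBW R=ROYR D=WOYY L=RWOO
After move 6 (U'): U=WWGB F=RWBG R=RGYR B=ROBB L=GYOO
After move 7 (R): R=YRRG U=WWGG F=ROBY D=WBYR B=BOWB
Query 1: D[1] = B
Query 2: U[2] = G
Query 3: D[2] = Y
Query 4: F[1] = O

Answer: B G Y O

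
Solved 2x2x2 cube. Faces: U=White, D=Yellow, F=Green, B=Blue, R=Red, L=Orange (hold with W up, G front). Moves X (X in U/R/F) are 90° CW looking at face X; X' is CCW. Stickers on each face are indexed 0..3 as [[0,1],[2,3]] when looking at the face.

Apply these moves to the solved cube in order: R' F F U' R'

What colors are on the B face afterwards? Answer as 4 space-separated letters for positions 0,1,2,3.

Answer: G R W B

Derivation:
After move 1 (R'): R=RRRR U=WBWB F=GWGW D=YGYG B=YBYB
After move 2 (F): F=GGWW U=WBOO R=WRBR D=RRYG L=OYOG
After move 3 (F): F=WGWG U=WBGY R=OROR D=BWYG L=OROR
After move 4 (U'): U=BYWG F=ORWG R=WGOR B=ORYB L=YBOR
After move 5 (R'): R=GRWO U=BYWO F=OYWG D=BRYG B=GRWB
Query: B face = GRWB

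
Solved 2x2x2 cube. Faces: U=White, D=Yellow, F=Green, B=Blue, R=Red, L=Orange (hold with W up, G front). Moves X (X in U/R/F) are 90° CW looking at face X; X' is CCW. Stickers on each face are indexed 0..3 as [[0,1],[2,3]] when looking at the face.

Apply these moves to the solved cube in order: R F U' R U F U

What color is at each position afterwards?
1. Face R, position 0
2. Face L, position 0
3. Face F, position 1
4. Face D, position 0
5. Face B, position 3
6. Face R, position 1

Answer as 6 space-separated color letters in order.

Answer: W Y R R B B

Derivation:
After move 1 (R): R=RRRR U=WGWG F=GYGY D=YBYB B=WBWB
After move 2 (F): F=GGYY U=WGOO R=WRGR D=RRYB L=OYOB
After move 3 (U'): U=GOWO F=OYYY R=GGGR B=WRWB L=WBOB
After move 4 (R): R=GGRG U=GYWY F=ORYB D=RWYW B=OROB
After move 5 (U): U=WGYY F=GGYB R=ORRG B=WBOB L=OROB
After move 6 (F): F=YGBG U=WGBR R=YRYG D=ROYW L=OROW
After move 7 (U): U=BWRG F=YRBG R=WBYG B=OROB L=YGOW
Query 1: R[0] = W
Query 2: L[0] = Y
Query 3: F[1] = R
Query 4: D[0] = R
Query 5: B[3] = B
Query 6: R[1] = B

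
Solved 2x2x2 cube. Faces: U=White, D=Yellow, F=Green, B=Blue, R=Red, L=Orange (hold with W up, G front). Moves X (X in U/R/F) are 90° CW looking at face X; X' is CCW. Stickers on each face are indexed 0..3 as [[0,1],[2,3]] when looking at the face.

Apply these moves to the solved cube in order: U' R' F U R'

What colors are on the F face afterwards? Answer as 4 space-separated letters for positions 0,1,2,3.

Answer: W W W B

Derivation:
After move 1 (U'): U=WWWW F=OOGG R=GGRR B=RRBB L=BBOO
After move 2 (R'): R=GRGR U=WBWR F=OWGW D=YOYG B=YRYB
After move 3 (F): F=GOWW U=WBOB R=WRRR D=GGYG L=BYOO
After move 4 (U): U=OWBB F=WRWW R=YRRR B=BYYB L=GOOO
After move 5 (R'): R=RRYR U=OYBB F=WWWB D=GRYW B=GYGB
Query: F face = WWWB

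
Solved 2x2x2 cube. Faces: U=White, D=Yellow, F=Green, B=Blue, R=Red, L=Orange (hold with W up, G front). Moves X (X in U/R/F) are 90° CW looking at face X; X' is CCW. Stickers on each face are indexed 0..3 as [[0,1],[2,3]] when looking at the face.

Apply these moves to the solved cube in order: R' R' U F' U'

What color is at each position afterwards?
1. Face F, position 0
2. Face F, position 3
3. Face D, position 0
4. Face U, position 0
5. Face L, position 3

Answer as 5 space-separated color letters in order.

After move 1 (R'): R=RRRR U=WBWB F=GWGW D=YGYG B=YBYB
After move 2 (R'): R=RRRR U=WYWY F=GBGB D=YWYW B=GBGB
After move 3 (U): U=WWYY F=RRGB R=GBRR B=OOGB L=GBOO
After move 4 (F'): F=RBRG U=WWGR R=WBYR D=BOYW L=GYOY
After move 5 (U'): U=WRWG F=GYRG R=RBYR B=WBGB L=OOOY
Query 1: F[0] = G
Query 2: F[3] = G
Query 3: D[0] = B
Query 4: U[0] = W
Query 5: L[3] = Y

Answer: G G B W Y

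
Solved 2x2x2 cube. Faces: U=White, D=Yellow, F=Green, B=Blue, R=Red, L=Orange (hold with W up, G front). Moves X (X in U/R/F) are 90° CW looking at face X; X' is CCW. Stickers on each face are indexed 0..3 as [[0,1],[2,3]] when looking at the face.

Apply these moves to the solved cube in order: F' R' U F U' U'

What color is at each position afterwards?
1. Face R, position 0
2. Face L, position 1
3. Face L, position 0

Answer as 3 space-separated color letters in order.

After move 1 (F'): F=GGGG U=WWRR R=YRYR D=OOYY L=OWOW
After move 2 (R'): R=RRYY U=WBRB F=GWGR D=OGYG B=YBOB
After move 3 (U): U=RWBB F=RRGR R=YBYY B=OWOB L=GWOW
After move 4 (F): F=GRRR U=RWWW R=BBBY D=YYYG L=GOOG
After move 5 (U'): U=WWRW F=GORR R=GRBY B=BBOB L=OWOG
After move 6 (U'): U=WWWR F=OWRR R=GOBY B=GROB L=BBOG
Query 1: R[0] = G
Query 2: L[1] = B
Query 3: L[0] = B

Answer: G B B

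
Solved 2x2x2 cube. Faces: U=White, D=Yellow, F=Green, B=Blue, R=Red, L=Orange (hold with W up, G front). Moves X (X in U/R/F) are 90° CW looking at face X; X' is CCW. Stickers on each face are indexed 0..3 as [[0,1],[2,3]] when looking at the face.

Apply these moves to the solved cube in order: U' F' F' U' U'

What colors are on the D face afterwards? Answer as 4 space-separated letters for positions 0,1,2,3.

After move 1 (U'): U=WWWW F=OOGG R=GGRR B=RRBB L=BBOO
After move 2 (F'): F=OGOG U=WWGR R=YGYR D=BOYY L=BWOW
After move 3 (F'): F=GGOO U=WWYY R=OGBR D=WWYY L=BROG
After move 4 (U'): U=WYWY F=BROO R=GGBR B=OGBB L=RROG
After move 5 (U'): U=YYWW F=RROO R=BRBR B=GGBB L=OGOG
Query: D face = WWYY

Answer: W W Y Y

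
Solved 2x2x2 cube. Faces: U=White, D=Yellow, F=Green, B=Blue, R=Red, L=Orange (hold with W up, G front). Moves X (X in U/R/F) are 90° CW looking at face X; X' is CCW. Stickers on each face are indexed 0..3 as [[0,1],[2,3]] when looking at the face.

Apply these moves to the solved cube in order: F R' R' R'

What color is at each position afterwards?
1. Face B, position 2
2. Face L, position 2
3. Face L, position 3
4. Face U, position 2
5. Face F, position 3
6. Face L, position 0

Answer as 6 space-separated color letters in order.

After move 1 (F): F=GGGG U=WWOO R=WRWR D=RRYY L=OYOY
After move 2 (R'): R=RRWW U=WBOB F=GWGO D=RGYG B=YBRB
After move 3 (R'): R=RWRW U=WROY F=GBGB D=RWYO B=GBGB
After move 4 (R'): R=WWRR U=WGOG F=GRGY D=RBYB B=OBWB
Query 1: B[2] = W
Query 2: L[2] = O
Query 3: L[3] = Y
Query 4: U[2] = O
Query 5: F[3] = Y
Query 6: L[0] = O

Answer: W O Y O Y O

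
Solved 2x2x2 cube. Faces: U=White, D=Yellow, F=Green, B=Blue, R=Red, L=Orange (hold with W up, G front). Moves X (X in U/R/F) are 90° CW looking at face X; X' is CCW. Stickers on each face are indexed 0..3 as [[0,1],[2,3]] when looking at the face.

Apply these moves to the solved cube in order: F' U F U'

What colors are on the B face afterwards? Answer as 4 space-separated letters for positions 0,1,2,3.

After move 1 (F'): F=GGGG U=WWRR R=YRYR D=OOYY L=OWOW
After move 2 (U): U=RWRW F=YRGG R=BBYR B=OWBB L=GGOW
After move 3 (F): F=GYGR U=RWWG R=RBWR D=YBYY L=GOOO
After move 4 (U'): U=WGRW F=GOGR R=GYWR B=RBBB L=OWOO
Query: B face = RBBB

Answer: R B B B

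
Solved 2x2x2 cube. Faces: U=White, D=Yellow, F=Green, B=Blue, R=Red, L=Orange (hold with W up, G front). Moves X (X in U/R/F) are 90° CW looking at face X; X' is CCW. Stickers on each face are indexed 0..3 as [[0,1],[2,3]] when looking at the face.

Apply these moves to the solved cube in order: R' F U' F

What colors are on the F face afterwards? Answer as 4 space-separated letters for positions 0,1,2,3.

Answer: W O W Y

Derivation:
After move 1 (R'): R=RRRR U=WBWB F=GWGW D=YGYG B=YBYB
After move 2 (F): F=GGWW U=WBOO R=WRBR D=RRYG L=OYOG
After move 3 (U'): U=BOWO F=OYWW R=GGBR B=WRYB L=YBOG
After move 4 (F): F=WOWY U=BOGB R=WGOR D=BGYG L=YROR
Query: F face = WOWY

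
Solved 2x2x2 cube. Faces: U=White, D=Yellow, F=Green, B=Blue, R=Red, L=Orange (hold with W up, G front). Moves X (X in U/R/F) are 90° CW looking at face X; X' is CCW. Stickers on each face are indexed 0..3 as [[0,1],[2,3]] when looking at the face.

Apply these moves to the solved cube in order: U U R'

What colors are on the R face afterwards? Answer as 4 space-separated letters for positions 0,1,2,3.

After move 1 (U): U=WWWW F=RRGG R=BBRR B=OOBB L=GGOO
After move 2 (U): U=WWWW F=BBGG R=OORR B=GGBB L=RROO
After move 3 (R'): R=OROR U=WBWG F=BWGW D=YBYG B=YGYB
Query: R face = OROR

Answer: O R O R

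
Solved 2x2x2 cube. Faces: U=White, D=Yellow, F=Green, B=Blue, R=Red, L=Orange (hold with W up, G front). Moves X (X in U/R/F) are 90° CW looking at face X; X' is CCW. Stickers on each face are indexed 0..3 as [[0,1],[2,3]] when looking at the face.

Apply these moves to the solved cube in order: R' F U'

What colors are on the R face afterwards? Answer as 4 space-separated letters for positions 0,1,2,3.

Answer: G G B R

Derivation:
After move 1 (R'): R=RRRR U=WBWB F=GWGW D=YGYG B=YBYB
After move 2 (F): F=GGWW U=WBOO R=WRBR D=RRYG L=OYOG
After move 3 (U'): U=BOWO F=OYWW R=GGBR B=WRYB L=YBOG
Query: R face = GGBR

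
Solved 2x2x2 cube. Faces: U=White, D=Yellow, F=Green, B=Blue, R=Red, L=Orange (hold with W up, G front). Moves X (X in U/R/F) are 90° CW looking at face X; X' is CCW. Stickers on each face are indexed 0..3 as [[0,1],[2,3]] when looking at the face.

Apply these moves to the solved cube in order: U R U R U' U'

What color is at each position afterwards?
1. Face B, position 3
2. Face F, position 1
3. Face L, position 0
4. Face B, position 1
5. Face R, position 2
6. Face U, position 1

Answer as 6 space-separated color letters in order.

Answer: B G R B B G

Derivation:
After move 1 (U): U=WWWW F=RRGG R=BBRR B=OOBB L=GGOO
After move 2 (R): R=RBRB U=WRWG F=RYGY D=YBYO B=WOWB
After move 3 (U): U=WWGR F=RBGY R=WORB B=GGWB L=RYOO
After move 4 (R): R=RWBO U=WBGY F=RBGO D=YWYG B=RGWB
After move 5 (U'): U=BYWG F=RYGO R=RBBO B=RWWB L=RGOO
After move 6 (U'): U=YGBW F=RGGO R=RYBO B=RBWB L=RWOO
Query 1: B[3] = B
Query 2: F[1] = G
Query 3: L[0] = R
Query 4: B[1] = B
Query 5: R[2] = B
Query 6: U[1] = G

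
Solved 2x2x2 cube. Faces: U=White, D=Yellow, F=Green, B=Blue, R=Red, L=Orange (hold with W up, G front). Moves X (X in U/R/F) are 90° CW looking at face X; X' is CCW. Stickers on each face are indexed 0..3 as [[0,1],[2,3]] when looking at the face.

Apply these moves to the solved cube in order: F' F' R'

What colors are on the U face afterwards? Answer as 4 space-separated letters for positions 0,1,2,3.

After move 1 (F'): F=GGGG U=WWRR R=YRYR D=OOYY L=OWOW
After move 2 (F'): F=GGGG U=WWYY R=OROR D=WWYY L=OROR
After move 3 (R'): R=RROO U=WBYB F=GWGY D=WGYG B=YBWB
Query: U face = WBYB

Answer: W B Y B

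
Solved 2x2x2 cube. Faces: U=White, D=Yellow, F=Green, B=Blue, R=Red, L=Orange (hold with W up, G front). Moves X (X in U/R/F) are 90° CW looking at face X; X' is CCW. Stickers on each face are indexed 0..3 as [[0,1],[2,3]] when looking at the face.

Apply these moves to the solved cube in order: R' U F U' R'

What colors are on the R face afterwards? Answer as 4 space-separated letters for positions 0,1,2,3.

Answer: R R G B

Derivation:
After move 1 (R'): R=RRRR U=WBWB F=GWGW D=YGYG B=YBYB
After move 2 (U): U=WWBB F=RRGW R=YBRR B=OOYB L=GWOO
After move 3 (F): F=GRWR U=WWOW R=BBBR D=RYYG L=GYOG
After move 4 (U'): U=WWWO F=GYWR R=GRBR B=BBYB L=OOOG
After move 5 (R'): R=RRGB U=WYWB F=GWWO D=RYYR B=GBYB
Query: R face = RRGB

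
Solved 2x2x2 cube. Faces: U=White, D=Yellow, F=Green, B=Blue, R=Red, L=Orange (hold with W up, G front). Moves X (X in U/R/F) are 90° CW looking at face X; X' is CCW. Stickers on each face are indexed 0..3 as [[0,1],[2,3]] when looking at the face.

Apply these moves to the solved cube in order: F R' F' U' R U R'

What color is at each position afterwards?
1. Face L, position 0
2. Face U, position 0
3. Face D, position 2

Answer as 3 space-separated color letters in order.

Answer: O W Y

Derivation:
After move 1 (F): F=GGGG U=WWOO R=WRWR D=RRYY L=OYOY
After move 2 (R'): R=RRWW U=WBOB F=GWGO D=RGYG B=YBRB
After move 3 (F'): F=WOGG U=WBRW R=GRRW D=YYYG L=OBOO
After move 4 (U'): U=BWWR F=OBGG R=WORW B=GRRB L=YBOO
After move 5 (R): R=RWWO U=BBWG F=OYGG D=YRYG B=RRWB
After move 6 (U): U=WBGB F=RWGG R=RRWO B=YBWB L=OYOO
After move 7 (R'): R=RORW U=WWGY F=RBGB D=YWYG B=GBRB
Query 1: L[0] = O
Query 2: U[0] = W
Query 3: D[2] = Y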